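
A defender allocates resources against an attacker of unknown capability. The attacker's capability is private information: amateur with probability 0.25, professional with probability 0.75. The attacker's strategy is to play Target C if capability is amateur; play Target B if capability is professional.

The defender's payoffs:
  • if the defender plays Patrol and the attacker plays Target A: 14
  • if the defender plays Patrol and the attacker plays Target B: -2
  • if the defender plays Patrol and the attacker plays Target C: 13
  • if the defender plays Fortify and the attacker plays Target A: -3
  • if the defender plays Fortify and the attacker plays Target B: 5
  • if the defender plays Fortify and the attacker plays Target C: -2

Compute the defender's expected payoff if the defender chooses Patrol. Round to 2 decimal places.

E[Patrol] = 0.25·13 + 0.75·(-2) = 3.25 + (-1.5) = 1.75

1.75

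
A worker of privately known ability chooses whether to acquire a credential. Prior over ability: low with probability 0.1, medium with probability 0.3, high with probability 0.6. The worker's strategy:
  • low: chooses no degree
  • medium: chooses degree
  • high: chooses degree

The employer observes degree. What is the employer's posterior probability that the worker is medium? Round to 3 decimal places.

P(degree) = 0.1·0 + 0.3·1 + 0.6·1 = 0.9
P(medium | degree) = (0.3·1) / 0.9 = 0.3 / 0.9 = 0.333333

0.333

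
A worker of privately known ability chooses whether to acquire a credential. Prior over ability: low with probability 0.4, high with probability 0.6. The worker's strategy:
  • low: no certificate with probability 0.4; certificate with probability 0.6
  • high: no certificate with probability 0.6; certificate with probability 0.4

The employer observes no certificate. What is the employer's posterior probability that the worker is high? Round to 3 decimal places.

0.692

P(no certificate) = 0.4·0.4 + 0.6·0.6 = 0.52
P(high | no certificate) = (0.6·0.6) / 0.52 = 0.36 / 0.52 = 0.692308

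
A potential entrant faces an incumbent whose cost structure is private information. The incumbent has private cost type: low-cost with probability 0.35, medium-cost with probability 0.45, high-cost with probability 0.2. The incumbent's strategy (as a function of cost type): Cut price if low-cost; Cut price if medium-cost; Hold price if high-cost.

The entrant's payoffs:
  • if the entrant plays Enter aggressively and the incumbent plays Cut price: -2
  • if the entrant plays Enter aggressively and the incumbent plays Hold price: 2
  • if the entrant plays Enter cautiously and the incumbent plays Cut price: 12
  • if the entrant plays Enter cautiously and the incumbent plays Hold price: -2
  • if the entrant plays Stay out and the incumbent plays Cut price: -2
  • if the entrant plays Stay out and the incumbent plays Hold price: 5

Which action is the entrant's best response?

Enter cautiously

Compute the entrant's expected payoff for each action, taking the expectation over the incumbent's type.
E[Enter aggressively] = 0.35·(-2) + 0.45·(-2) + 0.2·(2) = -1.2
E[Enter cautiously] = 0.35·(12) + 0.45·(12) + 0.2·(-2) = 9.2
E[Stay out] = 0.35·(-2) + 0.45·(-2) + 0.2·(5) = -0.6
Best response: Enter cautiously (9.2 is the largest).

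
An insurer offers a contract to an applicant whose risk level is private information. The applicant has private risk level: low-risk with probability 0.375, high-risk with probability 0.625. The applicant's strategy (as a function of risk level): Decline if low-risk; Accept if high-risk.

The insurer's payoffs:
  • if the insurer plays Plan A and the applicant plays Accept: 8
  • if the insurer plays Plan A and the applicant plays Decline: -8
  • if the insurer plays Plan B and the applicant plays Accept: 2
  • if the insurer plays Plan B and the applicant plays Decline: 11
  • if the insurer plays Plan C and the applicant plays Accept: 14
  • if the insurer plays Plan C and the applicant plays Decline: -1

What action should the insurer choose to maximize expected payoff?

E[Plan A] = 0.375·(-8) + 0.625·(8) = 2
E[Plan B] = 0.375·(11) + 0.625·(2) = 5.375
E[Plan C] = 0.375·(-1) + 0.625·(14) = 8.375
Best response: Plan C (8.375 is the largest).

Plan C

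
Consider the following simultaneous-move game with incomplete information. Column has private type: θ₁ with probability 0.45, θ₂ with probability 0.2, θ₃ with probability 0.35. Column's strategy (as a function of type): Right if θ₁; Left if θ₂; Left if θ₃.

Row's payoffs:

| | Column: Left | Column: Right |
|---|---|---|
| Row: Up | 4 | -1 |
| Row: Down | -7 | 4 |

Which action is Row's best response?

E[Up] = 0.45·(-1) + 0.2·(4) + 0.35·(4) = 1.75
E[Down] = 0.45·(4) + 0.2·(-7) + 0.35·(-7) = -2.05
Best response: Up (1.75 is the largest).

Up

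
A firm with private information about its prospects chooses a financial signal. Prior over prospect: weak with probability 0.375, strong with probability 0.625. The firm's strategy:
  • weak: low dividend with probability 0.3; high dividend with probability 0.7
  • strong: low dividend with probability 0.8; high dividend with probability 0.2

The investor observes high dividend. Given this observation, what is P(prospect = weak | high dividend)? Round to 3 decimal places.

0.677

Apply Bayes' rule using the sender's strategy as the likelihood.
P(high dividend) = 0.375·0.7 + 0.625·0.2 = 0.3875
P(weak | high dividend) = (0.375·0.7) / 0.3875 = 0.2625 / 0.3875 = 0.677419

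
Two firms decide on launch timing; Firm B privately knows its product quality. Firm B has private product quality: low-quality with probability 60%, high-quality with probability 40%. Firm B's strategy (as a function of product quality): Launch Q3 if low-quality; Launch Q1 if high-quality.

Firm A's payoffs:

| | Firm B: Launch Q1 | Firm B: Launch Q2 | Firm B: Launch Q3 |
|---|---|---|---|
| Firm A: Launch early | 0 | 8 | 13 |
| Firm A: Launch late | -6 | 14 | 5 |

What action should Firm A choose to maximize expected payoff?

Launch early

E[Launch early] = 0.6·(13) + 0.4·(0) = 7.8
E[Launch late] = 0.6·(5) + 0.4·(-6) = 0.6
Best response: Launch early (7.8 is the largest).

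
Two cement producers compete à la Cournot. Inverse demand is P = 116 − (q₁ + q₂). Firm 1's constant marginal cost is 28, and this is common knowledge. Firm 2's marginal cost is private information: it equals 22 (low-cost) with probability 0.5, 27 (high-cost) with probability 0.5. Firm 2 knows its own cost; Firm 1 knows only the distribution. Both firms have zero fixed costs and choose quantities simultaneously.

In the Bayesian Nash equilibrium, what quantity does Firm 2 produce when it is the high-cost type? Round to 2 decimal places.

30.42

Each type of Firm 2 best-responds to q₁; Firm 1 best-responds to the expected q₂ over Firm 2's types.
Firm 2 with cost c maximizes (116 − (q₁+q₂) − c)·q₂, giving q₂(c) = (116 − c − q₁)/2.
E[c₂] = 0.5·22 + 0.5·27 = 24.5
Firm 1's FOC against E[q₂] yields q₁ = (116 − 2·28 + E[c₂])/3 = (116 − 56 + 24.5)/3 = 28.1667.
q₂(high-cost) = (116 − 27 − 28.1667)/2 = 30.4167.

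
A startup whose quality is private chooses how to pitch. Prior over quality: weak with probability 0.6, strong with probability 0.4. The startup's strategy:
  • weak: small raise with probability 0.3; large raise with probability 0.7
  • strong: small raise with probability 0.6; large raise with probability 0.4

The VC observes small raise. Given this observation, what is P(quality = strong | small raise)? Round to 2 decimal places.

Apply Bayes' rule using the sender's strategy as the likelihood.
P(small raise) = 0.6·0.3 + 0.4·0.6 = 0.42
P(strong | small raise) = (0.4·0.6) / 0.42 = 0.24 / 0.42 = 0.571429

0.57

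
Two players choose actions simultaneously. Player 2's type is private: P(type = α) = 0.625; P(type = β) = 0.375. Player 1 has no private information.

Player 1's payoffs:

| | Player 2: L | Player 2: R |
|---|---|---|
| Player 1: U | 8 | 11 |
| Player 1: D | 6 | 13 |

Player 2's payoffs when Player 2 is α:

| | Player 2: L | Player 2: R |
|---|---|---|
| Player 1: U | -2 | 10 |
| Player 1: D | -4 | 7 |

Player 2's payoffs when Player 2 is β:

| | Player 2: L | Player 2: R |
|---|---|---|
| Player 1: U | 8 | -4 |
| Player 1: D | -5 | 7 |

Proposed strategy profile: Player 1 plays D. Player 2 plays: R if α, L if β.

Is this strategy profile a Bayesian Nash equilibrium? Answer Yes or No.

No

Player 1 plays D: E[D] = 0.625·(13) + 0.375·(6) = 10.375; E[U] = 9.875. Best-responding. ✓
Player 2 (type α), facing D: L gives -4, R gives 7. Proposed R is best. ✓
Player 2 (type β), facing D: L gives -5, R gives 7. Proposed L is not best — profitable deviation exists. ✗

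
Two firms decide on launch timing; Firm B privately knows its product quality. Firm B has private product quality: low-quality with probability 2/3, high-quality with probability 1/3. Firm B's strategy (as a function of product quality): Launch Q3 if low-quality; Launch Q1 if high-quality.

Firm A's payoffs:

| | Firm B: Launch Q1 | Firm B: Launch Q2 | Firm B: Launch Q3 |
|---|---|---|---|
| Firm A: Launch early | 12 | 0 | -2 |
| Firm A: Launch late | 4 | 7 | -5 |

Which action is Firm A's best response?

Launch early

E[Launch early] = 2/3·(-2) + 1/3·(12) = 8/3
E[Launch late] = 2/3·(-5) + 1/3·(4) = -2
Best response: Launch early (8/3 is the largest).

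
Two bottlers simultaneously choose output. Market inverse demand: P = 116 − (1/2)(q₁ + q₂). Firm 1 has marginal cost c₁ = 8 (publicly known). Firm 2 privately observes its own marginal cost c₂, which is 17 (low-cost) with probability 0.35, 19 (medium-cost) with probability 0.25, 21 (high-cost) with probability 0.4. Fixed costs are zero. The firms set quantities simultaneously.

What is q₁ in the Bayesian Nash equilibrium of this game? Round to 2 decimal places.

Each type of Firm 2 best-responds to q₁; Firm 1 best-responds to the expected q₂ over Firm 2's types.
Firm 2 with cost c maximizes (116 − (1/2)(q₁+q₂) − c)·q₂, giving q₂(c) = (116 − c − (1/2)q₁).
E[c₂] = 0.35·17 + 0.25·19 + 0.4·21 = 19.1
Firm 1's FOC against E[q₂] yields q₁ = (116 − 2·8 + E[c₂])/(3/2) = (116 − 16 + 19.1)/(3/2) = 79.4.

79.40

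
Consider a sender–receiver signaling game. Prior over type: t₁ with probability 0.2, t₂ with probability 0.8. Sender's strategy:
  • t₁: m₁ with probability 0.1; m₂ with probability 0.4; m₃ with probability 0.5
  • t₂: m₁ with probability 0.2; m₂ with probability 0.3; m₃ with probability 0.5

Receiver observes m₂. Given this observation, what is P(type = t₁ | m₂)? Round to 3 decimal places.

Apply Bayes' rule using the sender's strategy as the likelihood.
P(m₂) = 0.2·0.4 + 0.8·0.3 = 0.32
P(t₁ | m₂) = (0.2·0.4) / 0.32 = 0.08 / 0.32 = 0.25

0.250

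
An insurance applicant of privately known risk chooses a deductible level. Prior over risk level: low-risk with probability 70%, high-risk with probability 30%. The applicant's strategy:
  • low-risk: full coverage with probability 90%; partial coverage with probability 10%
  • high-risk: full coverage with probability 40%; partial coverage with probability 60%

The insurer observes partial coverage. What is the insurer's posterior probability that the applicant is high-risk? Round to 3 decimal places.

Apply Bayes' rule using the sender's strategy as the likelihood.
P(partial coverage) = 0.7·0.1 + 0.3·0.6 = 0.25
P(high-risk | partial coverage) = (0.3·0.6) / 0.25 = 0.18 / 0.25 = 0.72

0.720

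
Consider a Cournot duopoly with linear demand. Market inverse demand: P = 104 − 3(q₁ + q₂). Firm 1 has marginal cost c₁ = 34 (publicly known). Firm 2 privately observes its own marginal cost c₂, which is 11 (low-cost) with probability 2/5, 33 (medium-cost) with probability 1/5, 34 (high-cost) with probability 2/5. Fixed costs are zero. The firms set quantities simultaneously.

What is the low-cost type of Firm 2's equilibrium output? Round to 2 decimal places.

Type-c best response for Firm 2: q₂(c) = (104 − c)/6 − q₁/2.
Firm 1 maximizes expected profit; its first-order condition is 104 − 6q₁ − 3E[q₂] − 34 = 0.
Substituting E[q₂] and solving: E[c₂] = 24.6, so q₁ = (104 − 2·34 + 24.6)/9 = 6.73333.
q₂(low-cost) = (104 − 11 − 3·6.73333)/6 = 12.1333.

12.13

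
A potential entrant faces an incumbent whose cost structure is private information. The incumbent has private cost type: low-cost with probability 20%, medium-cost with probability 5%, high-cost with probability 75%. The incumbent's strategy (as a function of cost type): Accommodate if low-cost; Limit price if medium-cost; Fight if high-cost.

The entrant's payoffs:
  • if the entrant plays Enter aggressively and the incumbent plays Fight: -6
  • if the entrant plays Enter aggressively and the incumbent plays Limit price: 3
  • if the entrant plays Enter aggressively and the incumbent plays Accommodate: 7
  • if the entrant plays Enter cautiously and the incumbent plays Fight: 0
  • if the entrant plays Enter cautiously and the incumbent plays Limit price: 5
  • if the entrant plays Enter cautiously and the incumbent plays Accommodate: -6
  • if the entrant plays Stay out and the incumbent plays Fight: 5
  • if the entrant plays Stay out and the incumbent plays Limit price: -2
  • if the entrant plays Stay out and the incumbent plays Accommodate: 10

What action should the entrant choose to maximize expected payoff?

E[Enter aggressively] = 0.2·(7) + 0.05·(3) + 0.75·(-6) = -2.95
E[Enter cautiously] = 0.2·(-6) + 0.05·(5) + 0.75·(0) = -0.95
E[Stay out] = 0.2·(10) + 0.05·(-2) + 0.75·(5) = 5.65
Best response: Stay out (5.65 is the largest).

Stay out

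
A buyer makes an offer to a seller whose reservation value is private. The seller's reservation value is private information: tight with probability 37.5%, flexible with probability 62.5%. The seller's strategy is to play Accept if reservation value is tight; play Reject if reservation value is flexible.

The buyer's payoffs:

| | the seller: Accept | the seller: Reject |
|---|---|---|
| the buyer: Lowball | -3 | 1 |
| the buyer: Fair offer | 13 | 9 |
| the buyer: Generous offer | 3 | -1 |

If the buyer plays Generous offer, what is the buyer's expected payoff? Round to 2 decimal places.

0.50

E[Generous offer] = 0.375·3 + 0.625·(-1) = 1.125 + (-0.625) = 0.5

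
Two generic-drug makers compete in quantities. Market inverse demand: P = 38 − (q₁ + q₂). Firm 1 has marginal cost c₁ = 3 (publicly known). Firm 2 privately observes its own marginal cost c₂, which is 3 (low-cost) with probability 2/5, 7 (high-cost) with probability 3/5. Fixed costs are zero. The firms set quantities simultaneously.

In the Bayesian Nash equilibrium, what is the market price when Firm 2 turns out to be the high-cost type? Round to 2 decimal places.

Type-c best response for Firm 2: q₂(c) = (38 − c)/2 − q₁/2.
Firm 1 maximizes expected profit; its first-order condition is 38 − 2q₁ − E[q₂] − 3 = 0.
Substituting E[q₂] and solving: E[c₂] = 5.4, so q₁ = (38 − 2·3 + 5.4)/3 = 12.4667.
q₂(high-cost) = 9.26667, so P = 38 − (12.4667 + 9.26667) = 16.2667.

16.27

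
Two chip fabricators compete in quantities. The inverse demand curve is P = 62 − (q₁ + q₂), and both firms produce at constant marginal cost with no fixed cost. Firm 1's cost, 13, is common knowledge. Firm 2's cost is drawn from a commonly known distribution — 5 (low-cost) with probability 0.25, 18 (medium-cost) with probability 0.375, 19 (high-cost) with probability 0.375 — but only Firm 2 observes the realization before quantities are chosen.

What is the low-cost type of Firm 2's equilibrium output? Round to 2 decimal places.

Each type of Firm 2 best-responds to q₁; Firm 1 best-responds to the expected q₂ over Firm 2's types.
Firm 2 with cost c maximizes (62 − (q₁+q₂) − c)·q₂, giving q₂(c) = (62 − c − q₁)/2.
E[c₂] = 0.25·5 + 0.375·18 + 0.375·19 = 15.125
Firm 1's FOC against E[q₂] yields q₁ = (62 − 2·13 + E[c₂])/3 = (62 − 26 + 15.125)/3 = 17.0417.
q₂(low-cost) = (62 − 5 − 17.0417)/2 = 19.9792.

19.98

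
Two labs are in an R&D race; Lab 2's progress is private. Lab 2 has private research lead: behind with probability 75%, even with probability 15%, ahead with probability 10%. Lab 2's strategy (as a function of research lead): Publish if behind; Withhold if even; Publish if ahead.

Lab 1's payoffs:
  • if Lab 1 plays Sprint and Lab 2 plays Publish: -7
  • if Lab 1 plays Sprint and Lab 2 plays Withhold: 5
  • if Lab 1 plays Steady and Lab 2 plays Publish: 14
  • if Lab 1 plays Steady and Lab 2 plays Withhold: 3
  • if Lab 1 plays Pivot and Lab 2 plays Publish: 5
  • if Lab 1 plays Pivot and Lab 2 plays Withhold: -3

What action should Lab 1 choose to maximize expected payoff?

Steady

E[Sprint] = 0.75·(-7) + 0.15·(5) + 0.1·(-7) = -5.2
E[Steady] = 0.75·(14) + 0.15·(3) + 0.1·(14) = 12.35
E[Pivot] = 0.75·(5) + 0.15·(-3) + 0.1·(5) = 3.8
Best response: Steady (12.35 is the largest).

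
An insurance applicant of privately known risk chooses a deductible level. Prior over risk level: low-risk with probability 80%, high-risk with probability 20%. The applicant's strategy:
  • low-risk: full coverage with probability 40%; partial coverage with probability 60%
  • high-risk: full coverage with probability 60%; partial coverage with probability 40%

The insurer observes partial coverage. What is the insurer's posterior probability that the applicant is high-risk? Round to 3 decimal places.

P(partial coverage) = 0.8·0.6 + 0.2·0.4 = 0.56
P(high-risk | partial coverage) = (0.2·0.4) / 0.56 = 0.08 / 0.56 = 0.142857

0.143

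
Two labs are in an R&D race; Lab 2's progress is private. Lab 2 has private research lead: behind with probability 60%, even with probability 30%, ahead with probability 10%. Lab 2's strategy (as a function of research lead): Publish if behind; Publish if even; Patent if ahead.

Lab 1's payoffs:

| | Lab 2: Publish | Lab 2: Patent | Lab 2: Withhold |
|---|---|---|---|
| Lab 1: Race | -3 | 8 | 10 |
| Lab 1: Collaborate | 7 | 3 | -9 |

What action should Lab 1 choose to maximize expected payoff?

Collaborate

Compute Lab 1's expected payoff for each action, taking the expectation over Lab 2's type.
E[Race] = 0.6·(-3) + 0.3·(-3) + 0.1·(8) = -1.9
E[Collaborate] = 0.6·(7) + 0.3·(7) + 0.1·(3) = 6.6
Best response: Collaborate (6.6 is the largest).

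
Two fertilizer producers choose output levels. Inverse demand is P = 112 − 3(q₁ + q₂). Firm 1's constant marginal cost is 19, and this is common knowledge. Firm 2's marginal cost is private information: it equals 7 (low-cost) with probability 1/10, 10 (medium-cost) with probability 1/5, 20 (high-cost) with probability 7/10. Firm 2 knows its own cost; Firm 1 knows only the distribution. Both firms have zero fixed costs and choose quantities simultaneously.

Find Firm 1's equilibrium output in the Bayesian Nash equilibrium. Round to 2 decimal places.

Type-c best response for Firm 2: q₂(c) = (112 − c)/6 − q₁/2.
Firm 1 maximizes expected profit; its first-order condition is 112 − 6q₁ − 3E[q₂] − 19 = 0.
Substituting E[q₂] and solving: E[c₂] = 16.7, so q₁ = (112 − 2·19 + 16.7)/9 = 10.0778.

10.08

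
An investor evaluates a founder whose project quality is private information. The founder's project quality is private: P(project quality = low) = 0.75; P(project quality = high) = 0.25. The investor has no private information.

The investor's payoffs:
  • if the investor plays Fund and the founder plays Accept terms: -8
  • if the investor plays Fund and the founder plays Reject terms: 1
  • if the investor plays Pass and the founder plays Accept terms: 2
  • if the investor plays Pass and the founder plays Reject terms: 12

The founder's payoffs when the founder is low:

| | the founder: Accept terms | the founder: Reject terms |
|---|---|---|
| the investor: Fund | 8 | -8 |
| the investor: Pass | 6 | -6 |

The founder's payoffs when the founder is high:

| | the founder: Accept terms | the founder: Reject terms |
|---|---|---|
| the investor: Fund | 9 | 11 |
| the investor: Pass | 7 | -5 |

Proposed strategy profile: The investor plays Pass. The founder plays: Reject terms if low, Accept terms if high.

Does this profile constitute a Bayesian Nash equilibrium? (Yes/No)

The investor plays Pass: E[Pass] = 0.75·(12) + 0.25·(2) = 9.5; E[Fund] = -1.25. Best-responding. ✓
The founder (project quality low), facing Pass: Accept terms gives 6, Reject terms gives -6. Proposed Reject terms is not best — profitable deviation exists. ✗
The founder (project quality high), facing Pass: Accept terms gives 7, Reject terms gives -5. Proposed Accept terms is best. ✓

No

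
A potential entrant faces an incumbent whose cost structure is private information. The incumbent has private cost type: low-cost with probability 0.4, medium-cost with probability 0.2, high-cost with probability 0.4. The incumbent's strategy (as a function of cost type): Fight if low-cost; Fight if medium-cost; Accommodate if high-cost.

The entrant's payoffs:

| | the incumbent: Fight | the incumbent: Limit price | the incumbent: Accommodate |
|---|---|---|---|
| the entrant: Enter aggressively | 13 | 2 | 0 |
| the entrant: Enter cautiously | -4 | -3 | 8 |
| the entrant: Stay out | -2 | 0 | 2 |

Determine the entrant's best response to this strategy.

Compute the entrant's expected payoff for each action, taking the expectation over the incumbent's type.
E[Enter aggressively] = 0.4·(13) + 0.2·(13) + 0.4·(0) = 7.8
E[Enter cautiously] = 0.4·(-4) + 0.2·(-4) + 0.4·(8) = 0.8
E[Stay out] = 0.4·(-2) + 0.2·(-2) + 0.4·(2) = -0.4
Best response: Enter aggressively (7.8 is the largest).

Enter aggressively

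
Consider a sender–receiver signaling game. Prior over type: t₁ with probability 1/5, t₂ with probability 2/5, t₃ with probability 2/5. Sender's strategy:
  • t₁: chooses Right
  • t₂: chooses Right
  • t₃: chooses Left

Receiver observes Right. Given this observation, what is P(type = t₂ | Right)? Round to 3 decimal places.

0.667

Apply Bayes' rule using the sender's strategy as the likelihood.
P(Right) = (1/5)·1 + (2/5)·1 + (2/5)·0 = 3/5
P(t₂ | Right) = ((2/5)·1) / (3/5) = (2/5) / (3/5) = 2/3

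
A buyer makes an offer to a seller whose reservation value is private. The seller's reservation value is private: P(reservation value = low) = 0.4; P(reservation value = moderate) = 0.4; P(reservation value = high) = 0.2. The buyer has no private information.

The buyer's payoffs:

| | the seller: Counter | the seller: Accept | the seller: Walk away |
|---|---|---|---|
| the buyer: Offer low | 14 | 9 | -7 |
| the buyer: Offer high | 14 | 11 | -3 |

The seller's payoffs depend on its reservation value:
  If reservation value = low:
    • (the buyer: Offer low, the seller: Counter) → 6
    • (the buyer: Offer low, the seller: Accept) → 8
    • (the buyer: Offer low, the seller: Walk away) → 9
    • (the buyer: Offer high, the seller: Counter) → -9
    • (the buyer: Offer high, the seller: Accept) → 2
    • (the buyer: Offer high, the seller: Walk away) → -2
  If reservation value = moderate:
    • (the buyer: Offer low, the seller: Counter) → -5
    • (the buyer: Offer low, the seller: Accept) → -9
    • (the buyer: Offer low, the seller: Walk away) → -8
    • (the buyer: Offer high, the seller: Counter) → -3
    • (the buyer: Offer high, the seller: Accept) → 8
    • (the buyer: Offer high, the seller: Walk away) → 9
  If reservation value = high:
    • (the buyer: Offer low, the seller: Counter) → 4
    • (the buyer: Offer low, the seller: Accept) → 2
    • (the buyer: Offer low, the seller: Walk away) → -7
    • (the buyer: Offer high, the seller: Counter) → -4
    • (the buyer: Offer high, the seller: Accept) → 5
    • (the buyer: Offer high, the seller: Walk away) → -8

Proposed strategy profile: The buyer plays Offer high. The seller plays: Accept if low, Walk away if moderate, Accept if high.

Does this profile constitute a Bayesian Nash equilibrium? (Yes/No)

Yes

A profile is a BNE iff every type of every player is best-responding given beliefs about the other side.
The buyer plays Offer high: E[Offer high] = 0.4·(11) + 0.4·(-3) + 0.2·(11) = 5.4; E[Offer low] = 2.6. Best-responding. ✓
The seller (reservation value low), facing Offer high: Counter gives -9, Accept gives 2, Walk away gives -2. Proposed Accept is best. ✓
The seller (reservation value moderate), facing Offer high: Counter gives -3, Accept gives 8, Walk away gives 9. Proposed Walk away is best. ✓
The seller (reservation value high), facing Offer high: Counter gives -4, Accept gives 5, Walk away gives -8. Proposed Accept is best. ✓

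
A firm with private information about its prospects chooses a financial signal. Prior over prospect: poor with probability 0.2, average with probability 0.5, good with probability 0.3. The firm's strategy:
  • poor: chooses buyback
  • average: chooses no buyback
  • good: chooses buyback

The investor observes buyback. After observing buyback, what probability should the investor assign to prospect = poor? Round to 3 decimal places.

0.400

P(buyback) = 0.2·1 + 0.5·0 + 0.3·1 = 0.5
P(poor | buyback) = (0.2·1) / 0.5 = 0.2 / 0.5 = 0.4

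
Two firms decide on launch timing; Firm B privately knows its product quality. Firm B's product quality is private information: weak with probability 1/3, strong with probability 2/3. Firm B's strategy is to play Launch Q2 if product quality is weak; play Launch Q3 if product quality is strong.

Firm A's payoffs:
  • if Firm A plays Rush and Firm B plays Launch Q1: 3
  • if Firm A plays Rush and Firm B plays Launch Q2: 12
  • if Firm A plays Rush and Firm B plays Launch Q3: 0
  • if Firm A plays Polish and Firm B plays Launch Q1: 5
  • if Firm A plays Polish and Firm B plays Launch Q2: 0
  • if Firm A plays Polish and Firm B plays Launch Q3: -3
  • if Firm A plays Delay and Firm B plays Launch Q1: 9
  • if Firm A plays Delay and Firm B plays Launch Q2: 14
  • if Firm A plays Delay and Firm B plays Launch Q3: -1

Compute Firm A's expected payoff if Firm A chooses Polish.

Take the expectation over Firm B's product quality, weighting each type's action by its prior probability.
E[Polish] = 1/3·0 + 2/3·(-3) = 0 + (-2) = -2

-2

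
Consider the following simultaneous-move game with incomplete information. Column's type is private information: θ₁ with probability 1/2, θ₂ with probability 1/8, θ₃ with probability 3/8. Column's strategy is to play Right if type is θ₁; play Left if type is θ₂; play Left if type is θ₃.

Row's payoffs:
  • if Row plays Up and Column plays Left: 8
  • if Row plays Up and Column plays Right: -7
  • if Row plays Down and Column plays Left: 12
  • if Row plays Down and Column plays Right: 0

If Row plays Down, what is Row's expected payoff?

6

E[Down] = 1/2·0 + 1/8·12 + 3/8·12 = 0 + 3/2 + 9/2 = 6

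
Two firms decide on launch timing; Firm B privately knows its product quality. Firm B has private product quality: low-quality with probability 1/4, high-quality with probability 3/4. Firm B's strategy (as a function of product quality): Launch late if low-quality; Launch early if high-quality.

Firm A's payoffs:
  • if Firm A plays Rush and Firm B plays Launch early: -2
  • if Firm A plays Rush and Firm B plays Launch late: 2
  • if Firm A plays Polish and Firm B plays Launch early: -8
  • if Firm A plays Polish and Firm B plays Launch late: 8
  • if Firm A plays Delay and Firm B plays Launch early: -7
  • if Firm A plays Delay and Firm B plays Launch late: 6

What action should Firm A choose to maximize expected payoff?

E[Rush] = 1/4·(2) + 3/4·(-2) = -1
E[Polish] = 1/4·(8) + 3/4·(-8) = -4
E[Delay] = 1/4·(6) + 3/4·(-7) = -15/4
Best response: Rush (-1 is the largest).

Rush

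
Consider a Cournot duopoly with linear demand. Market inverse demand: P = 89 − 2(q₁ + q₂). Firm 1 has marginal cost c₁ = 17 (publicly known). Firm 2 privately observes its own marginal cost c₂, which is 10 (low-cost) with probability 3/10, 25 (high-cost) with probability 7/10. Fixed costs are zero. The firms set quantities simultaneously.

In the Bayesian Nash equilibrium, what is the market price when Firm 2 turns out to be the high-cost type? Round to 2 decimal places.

Type-c best response for Firm 2: q₂(c) = (89 − c)/4 − q₁/2.
Firm 1 maximizes expected profit; its first-order condition is 89 − 4q₁ − 2E[q₂] − 17 = 0.
Substituting E[q₂] and solving: E[c₂] = 20.5, so q₁ = (89 − 2·17 + 20.5)/6 = 12.5833.
q₂(high-cost) = 9.70833, so P = 89 − 2·(12.5833 + 9.70833) = 44.4167.

44.42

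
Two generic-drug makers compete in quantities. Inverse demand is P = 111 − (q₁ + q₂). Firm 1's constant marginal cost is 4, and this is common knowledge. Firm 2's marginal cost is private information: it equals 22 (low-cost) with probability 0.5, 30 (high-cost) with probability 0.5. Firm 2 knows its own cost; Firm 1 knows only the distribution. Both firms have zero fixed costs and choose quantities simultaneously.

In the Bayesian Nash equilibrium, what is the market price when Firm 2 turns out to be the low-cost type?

Firm 2 with cost c maximizes (111 − (q₁+q₂) − c)·q₂, giving q₂(c) = (111 − c − q₁)/2.
E[c₂] = 0.5·22 + 0.5·30 = 26
Firm 1's FOC against E[q₂] yields q₁ = (111 − 2·4 + E[c₂])/3 = (111 − 8 + 26)/3 = 43.
q₂(low-cost) = 23, so P = 111 − (43 + 23) = 45.

45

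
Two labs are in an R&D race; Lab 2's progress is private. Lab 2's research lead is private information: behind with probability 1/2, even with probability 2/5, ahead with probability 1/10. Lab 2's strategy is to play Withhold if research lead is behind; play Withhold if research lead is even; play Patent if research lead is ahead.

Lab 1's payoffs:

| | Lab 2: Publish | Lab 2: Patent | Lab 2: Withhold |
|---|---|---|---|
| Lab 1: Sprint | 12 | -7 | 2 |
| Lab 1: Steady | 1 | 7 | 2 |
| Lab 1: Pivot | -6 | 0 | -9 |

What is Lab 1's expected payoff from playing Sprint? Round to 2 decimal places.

E[Sprint] = 1/2·2 + 2/5·2 + 1/10·(-7) = 1 + 4/5 + (-7/10) = 11/10

1.10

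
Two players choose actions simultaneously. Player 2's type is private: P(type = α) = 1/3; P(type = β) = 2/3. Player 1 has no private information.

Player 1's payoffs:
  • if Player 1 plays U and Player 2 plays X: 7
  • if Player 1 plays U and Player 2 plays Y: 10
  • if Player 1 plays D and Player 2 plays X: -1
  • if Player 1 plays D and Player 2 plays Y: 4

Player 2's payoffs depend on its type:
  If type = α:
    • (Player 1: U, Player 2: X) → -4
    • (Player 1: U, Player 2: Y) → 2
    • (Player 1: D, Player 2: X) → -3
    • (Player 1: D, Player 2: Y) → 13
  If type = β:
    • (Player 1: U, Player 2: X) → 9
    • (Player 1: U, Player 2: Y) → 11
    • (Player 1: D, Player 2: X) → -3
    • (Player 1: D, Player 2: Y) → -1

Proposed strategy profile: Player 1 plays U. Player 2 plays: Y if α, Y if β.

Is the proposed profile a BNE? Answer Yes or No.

Yes

Player 1 plays U: E[U] = 1/3·(10) + 2/3·(10) = 10; E[D] = 4. Best-responding. ✓
Player 2 (type α), facing U: X gives -4, Y gives 2. Proposed Y is best. ✓
Player 2 (type β), facing U: X gives 9, Y gives 11. Proposed Y is best. ✓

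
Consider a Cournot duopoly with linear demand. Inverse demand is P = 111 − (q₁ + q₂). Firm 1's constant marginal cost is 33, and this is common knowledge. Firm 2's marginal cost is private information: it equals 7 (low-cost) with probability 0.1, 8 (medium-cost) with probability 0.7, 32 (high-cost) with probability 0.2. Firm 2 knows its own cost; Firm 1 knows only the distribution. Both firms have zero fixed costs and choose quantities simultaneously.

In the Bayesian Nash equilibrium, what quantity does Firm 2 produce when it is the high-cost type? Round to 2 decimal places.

Type-c best response for Firm 2: q₂(c) = (111 − c)/2 − q₁/2.
Firm 1 maximizes expected profit; its first-order condition is 111 − 2q₁ − E[q₂] − 33 = 0.
Substituting E[q₂] and solving: E[c₂] = 12.7, so q₁ = (111 − 2·33 + 12.7)/3 = 19.2333.
q₂(high-cost) = (111 − 32 − 19.2333)/2 = 29.8833.

29.88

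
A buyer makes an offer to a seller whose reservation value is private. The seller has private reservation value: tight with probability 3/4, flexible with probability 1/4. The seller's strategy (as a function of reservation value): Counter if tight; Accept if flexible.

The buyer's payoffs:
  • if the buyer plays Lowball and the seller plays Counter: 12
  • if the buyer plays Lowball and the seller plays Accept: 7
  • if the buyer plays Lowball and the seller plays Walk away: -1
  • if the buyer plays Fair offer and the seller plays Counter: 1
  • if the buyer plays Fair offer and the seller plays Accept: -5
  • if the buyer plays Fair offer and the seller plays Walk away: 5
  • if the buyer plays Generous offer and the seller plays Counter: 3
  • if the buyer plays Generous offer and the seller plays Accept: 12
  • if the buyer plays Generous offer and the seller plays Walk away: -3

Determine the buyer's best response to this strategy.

E[Lowball] = 3/4·(12) + 1/4·(7) = 43/4
E[Fair offer] = 3/4·(1) + 1/4·(-5) = -1/2
E[Generous offer] = 3/4·(3) + 1/4·(12) = 21/4
Best response: Lowball (43/4 is the largest).

Lowball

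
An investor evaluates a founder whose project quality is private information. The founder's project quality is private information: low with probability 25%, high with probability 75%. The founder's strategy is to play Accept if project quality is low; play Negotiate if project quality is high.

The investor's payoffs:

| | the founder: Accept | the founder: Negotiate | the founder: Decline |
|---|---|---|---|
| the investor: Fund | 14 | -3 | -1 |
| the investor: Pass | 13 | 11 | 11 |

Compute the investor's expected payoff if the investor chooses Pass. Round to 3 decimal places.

11.500

E[Pass] = 0.25·13 + 0.75·11 = 3.25 + 8.25 = 11.5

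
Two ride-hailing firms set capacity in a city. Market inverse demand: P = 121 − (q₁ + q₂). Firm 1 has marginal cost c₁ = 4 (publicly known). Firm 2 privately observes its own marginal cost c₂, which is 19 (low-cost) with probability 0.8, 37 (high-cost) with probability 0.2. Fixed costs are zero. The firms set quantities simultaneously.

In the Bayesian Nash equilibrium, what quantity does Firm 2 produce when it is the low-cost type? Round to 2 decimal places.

Each type of Firm 2 best-responds to q₁; Firm 1 best-responds to the expected q₂ over Firm 2's types.
Firm 2 with cost c maximizes (121 − (q₁+q₂) − c)·q₂, giving q₂(c) = (121 − c − q₁)/2.
E[c₂] = 0.8·19 + 0.2·37 = 22.6
Firm 1's FOC against E[q₂] yields q₁ = (121 − 2·4 + E[c₂])/3 = (121 − 8 + 22.6)/3 = 45.2.
q₂(low-cost) = (121 − 19 − 45.2)/2 = 28.4.

28.40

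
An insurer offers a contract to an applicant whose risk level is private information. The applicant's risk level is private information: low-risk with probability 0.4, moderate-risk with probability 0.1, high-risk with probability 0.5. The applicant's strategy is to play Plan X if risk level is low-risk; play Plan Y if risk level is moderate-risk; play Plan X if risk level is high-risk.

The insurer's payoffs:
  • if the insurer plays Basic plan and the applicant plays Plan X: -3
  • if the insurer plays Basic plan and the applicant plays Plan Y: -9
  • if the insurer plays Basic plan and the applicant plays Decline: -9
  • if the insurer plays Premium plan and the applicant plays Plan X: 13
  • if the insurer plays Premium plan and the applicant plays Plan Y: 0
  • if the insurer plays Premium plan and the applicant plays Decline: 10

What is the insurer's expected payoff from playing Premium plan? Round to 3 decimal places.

E[Premium plan] = 0.4·13 + 0.1·0 + 0.5·13 = 5.2 + 0 + 6.5 = 11.7

11.700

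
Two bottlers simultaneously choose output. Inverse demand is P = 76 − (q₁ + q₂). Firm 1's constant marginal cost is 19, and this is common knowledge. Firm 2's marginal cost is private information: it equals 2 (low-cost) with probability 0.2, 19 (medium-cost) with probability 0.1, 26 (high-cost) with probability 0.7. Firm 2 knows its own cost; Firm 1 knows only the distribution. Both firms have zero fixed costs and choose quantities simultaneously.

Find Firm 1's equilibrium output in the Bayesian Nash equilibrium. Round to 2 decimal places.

19.50

Type-c best response for Firm 2: q₂(c) = (76 − c)/2 − q₁/2.
Firm 1 maximizes expected profit; its first-order condition is 76 − 2q₁ − E[q₂] − 19 = 0.
Substituting E[q₂] and solving: E[c₂] = 20.5, so q₁ = (76 − 2·19 + 20.5)/3 = 19.5.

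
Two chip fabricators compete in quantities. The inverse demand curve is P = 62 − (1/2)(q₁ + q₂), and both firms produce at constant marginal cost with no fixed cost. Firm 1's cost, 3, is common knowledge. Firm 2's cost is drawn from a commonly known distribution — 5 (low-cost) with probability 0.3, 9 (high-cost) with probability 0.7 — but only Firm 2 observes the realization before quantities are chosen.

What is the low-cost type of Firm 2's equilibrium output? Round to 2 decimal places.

Type-c best response for Firm 2: q₂(c) = (62 − c) − q₁/2.
Firm 1 maximizes expected profit; its first-order condition is 62 − q₁ − (1/2)E[q₂] − 3 = 0.
Substituting E[q₂] and solving: E[c₂] = 7.8, so q₁ = (62 − 2·3 + 7.8)/(3/2) = 42.5333.
q₂(low-cost) = (62 − 5 − (1/2)·42.5333) = 35.7333.

35.73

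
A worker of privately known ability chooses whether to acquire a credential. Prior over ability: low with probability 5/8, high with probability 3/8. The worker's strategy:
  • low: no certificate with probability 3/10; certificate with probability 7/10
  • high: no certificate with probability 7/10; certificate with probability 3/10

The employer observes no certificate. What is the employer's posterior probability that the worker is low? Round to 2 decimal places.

0.42

P(no certificate) = (5/8)·(3/10) + (3/8)·(7/10) = 9/20
P(low | no certificate) = ((5/8)·(3/10)) / (9/20) = (3/16) / (9/20) = 5/12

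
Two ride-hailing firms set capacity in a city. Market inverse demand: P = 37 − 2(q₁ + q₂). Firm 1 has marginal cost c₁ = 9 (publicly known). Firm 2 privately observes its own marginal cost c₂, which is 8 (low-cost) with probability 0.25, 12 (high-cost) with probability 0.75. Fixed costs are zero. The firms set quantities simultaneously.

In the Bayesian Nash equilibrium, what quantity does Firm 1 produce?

5

Type-c best response for Firm 2: q₂(c) = (37 − c)/4 − q₁/2.
Firm 1 maximizes expected profit; its first-order condition is 37 − 4q₁ − 2E[q₂] − 9 = 0.
Substituting E[q₂] and solving: E[c₂] = 11, so q₁ = (37 − 2·9 + 11)/6 = 5.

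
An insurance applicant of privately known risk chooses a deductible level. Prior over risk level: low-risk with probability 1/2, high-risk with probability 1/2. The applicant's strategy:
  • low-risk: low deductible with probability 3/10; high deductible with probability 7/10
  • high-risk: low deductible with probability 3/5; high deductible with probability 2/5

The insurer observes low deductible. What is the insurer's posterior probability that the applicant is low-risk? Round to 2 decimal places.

Apply Bayes' rule using the sender's strategy as the likelihood.
P(low deductible) = (1/2)·(3/10) + (1/2)·(3/5) = 9/20
P(low-risk | low deductible) = ((1/2)·(3/10)) / (9/20) = (3/20) / (9/20) = 1/3

0.33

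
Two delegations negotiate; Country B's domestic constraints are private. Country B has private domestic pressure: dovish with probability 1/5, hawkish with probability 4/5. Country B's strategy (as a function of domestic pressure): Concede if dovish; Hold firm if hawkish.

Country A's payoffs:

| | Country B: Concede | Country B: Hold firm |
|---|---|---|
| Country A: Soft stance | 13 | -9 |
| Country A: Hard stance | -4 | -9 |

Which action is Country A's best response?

Soft stance

E[Soft stance] = 1/5·(13) + 4/5·(-9) = -23/5
E[Hard stance] = 1/5·(-4) + 4/5·(-9) = -8
Best response: Soft stance (-23/5 is the largest).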